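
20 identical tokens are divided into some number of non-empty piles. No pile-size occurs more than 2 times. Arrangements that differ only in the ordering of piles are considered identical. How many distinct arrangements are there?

There are 202 such partitions.

202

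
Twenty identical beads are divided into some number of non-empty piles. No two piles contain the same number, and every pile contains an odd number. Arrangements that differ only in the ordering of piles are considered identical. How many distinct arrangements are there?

7

They are:
19, 1
17, 3
15, 5
13, 7
11, 9
11, 5, 3, 1
9, 7, 3, 1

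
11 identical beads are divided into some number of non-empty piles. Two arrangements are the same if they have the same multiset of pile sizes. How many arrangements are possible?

56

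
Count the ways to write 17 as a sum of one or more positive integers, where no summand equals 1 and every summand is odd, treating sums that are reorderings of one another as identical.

They are:
17
11+3+3
9+5+3
7+7+3
7+5+5
5+3+3+3+3

6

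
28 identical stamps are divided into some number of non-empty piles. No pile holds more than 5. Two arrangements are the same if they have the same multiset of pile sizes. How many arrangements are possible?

Counting exhaustively, 540 partitions satisfy the conditions.

540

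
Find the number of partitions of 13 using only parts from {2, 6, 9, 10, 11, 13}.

The partitions of 13 that satisfy the conditions:
13
11+2
9+2+2
That's 3 in total.

3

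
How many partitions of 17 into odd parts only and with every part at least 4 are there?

2

The partitions of 17 that satisfy the conditions:
17
7,5,5
That's 2 in total.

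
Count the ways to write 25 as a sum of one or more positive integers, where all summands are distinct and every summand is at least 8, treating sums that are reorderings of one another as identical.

6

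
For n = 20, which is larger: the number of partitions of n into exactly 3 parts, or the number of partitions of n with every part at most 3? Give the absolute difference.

Partitions of 20 into exactly 3 parts: 33.
Partitions of 20 with every part at most 3: 44.
|33 − 44| = 11.

11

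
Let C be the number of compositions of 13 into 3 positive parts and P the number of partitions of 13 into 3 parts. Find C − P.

Ordered (compositions into 3 parts): C(12,2) = 66.
Partitions of 13 into exactly 3 parts: 14.
Difference: 66 − 14 = 52.

52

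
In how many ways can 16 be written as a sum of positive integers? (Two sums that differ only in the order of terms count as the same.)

There are 231 such partitions.

231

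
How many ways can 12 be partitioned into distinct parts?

15

They are:
12
11,1
10,2
9,3
9,2,1
8,4
8,3,1
7,5
7,4,1
7,3,2
6,5,1
6,4,2
6,3,2,1
5,4,3
5,4,2,1
Counting gives 15.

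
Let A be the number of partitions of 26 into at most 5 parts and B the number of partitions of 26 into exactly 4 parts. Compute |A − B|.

Partitions of 26 into at most 5 parts: 427.
Partitions of 26 into exactly 4 parts: 136.
|427 − 136| = 291.

291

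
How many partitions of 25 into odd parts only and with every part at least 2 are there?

20

Enumerating:
25
3 + 3 + 19
3 + 5 + 17
3 + 7 + 15
5 + 5 + 15
3 + 9 + 13
5 + 7 + 13
3 + 3 + 3 + 3 + 13
3 + 11 + 11
5 + 9 + 11
7 + 7 + 11
3 + 3 + 3 + 5 + 11
7 + 9 + 9
3 + 3 + 3 + 7 + 9
3 + 3 + 5 + 5 + 9
3 + 3 + 5 + 7 + 7
3 + 5 + 5 + 5 + 7
3 + 3 + 3 + 3 + 3 + 3 + 7
5 + 5 + 5 + 5 + 5
3 + 3 + 3 + 3 + 3 + 5 + 5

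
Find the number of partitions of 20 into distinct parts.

A partial list (first 12 by largest part):
20
1 + 19
2 + 18
3 + 17
1 + 2 + 17
4 + 16
1 + 3 + 16
5 + 15
1 + 4 + 15
2 + 3 + 15
6 + 14
1 + 5 + 14
…and 52 more, for 64 total.

64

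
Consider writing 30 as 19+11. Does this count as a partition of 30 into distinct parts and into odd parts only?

The parts sum to 30, and the condition 'all summands are distinct' holds; the condition 'every summand is odd' holds.

Yes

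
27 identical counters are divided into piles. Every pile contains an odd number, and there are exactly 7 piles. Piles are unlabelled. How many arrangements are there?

38

There are too many to list fully; the first 12 (by largest part) are:
21,1,1,1,1,1,1
19,3,1,1,1,1,1
17,5,1,1,1,1,1
17,3,3,1,1,1,1
15,7,1,1,1,1,1
15,5,3,1,1,1,1
15,3,3,3,1,1,1
13,9,1,1,1,1,1
13,7,3,1,1,1,1
13,5,5,1,1,1,1
13,5,3,3,1,1,1
13,3,3,3,3,1,1
…and 26 more, for 38 total.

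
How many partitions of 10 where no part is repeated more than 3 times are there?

A partial list (first 12 by largest part):
10
9, 1
8, 2
8, 1, 1
7, 3
7, 2, 1
7, 1, 1, 1
6, 4
6, 3, 1
6, 2, 2
6, 2, 1, 1
5, 5
…and 17 more, for 29 total.

29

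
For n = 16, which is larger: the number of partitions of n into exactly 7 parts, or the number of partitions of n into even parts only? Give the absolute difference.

Partitions of 16 into exactly 7 parts: 28.
Partitions of 16 into even parts only: 22.
|28 − 22| = 6.

6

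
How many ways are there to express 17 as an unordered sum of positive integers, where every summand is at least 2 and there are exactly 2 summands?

Listing the qualifying partitions of 17:
15, 2
14, 3
13, 4
12, 5
11, 6
10, 7
9, 8

7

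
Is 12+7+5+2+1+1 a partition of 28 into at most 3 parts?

No

The parts sum to 28, and the condition 'there are at most 3 summands' is violated.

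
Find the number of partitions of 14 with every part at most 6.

90

There are 90 such partitions.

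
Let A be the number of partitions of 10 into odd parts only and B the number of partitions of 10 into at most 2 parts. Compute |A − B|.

Partitions of 10 into odd parts only: 10.
Partitions of 10 into at most 2 parts: 6.
|10 − 6| = 4.

4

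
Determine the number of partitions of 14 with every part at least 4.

7

Enumerating:
14
4,10
5,9
6,8
7,7
4,4,6
4,5,5
Counting gives 7.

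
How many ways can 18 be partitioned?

A full systematic count gives 385.

385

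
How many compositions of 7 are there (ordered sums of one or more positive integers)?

64

Each of the 6 gaps between 7 units is either a break or not: 2^6 = 64.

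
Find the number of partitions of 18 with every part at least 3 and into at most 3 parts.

They are:
18
3,15
4,14
5,13
6,12
3,3,12
7,11
3,4,11
8,10
3,5,10
4,4,10
9,9
3,6,9
4,5,9
3,7,8
4,6,8
5,5,8
4,7,7
5,6,7
6,6,6
That's 20 in total.

20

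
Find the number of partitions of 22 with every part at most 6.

A full systematic count gives 391.

391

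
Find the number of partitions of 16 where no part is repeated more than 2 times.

Counting exhaustively, 89 partitions satisfy the conditions.

89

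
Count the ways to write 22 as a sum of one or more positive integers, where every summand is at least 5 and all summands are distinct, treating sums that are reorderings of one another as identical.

Listing the qualifying partitions of 22:
22
17+5
16+6
15+7
14+8
13+9
12+10
11+6+5
10+7+5
9+8+5
9+7+6

11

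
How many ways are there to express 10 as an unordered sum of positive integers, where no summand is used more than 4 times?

There are too many to list fully; the first 12 (by largest part) are:
10
9 + 1
8 + 2
8 + 1 + 1
7 + 3
7 + 2 + 1
7 + 1 + 1 + 1
6 + 4
6 + 3 + 1
6 + 2 + 2
6 + 2 + 1 + 1
6 + 1 + 1 + 1 + 1
…and 22 more, for 34 total.

34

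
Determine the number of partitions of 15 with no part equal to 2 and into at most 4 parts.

33

There are too many to list fully; the first 12 (by largest part) are:
15
14 + 1
13 + 1 + 1
12 + 3
12 + 1 + 1 + 1
11 + 4
11 + 3 + 1
10 + 5
10 + 4 + 1
10 + 3 + 1 + 1
9 + 6
9 + 5 + 1
…and 21 more, for 33 total.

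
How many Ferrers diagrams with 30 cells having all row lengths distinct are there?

296

A full systematic count gives 296.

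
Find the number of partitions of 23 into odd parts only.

104

There are 104 such partitions.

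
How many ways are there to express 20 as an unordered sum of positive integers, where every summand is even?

42

There are too many to list fully; the first 12 (by largest part) are:
20
2+18
4+16
2+2+16
6+14
2+4+14
2+2+2+14
8+12
2+6+12
4+4+12
2+2+4+12
2+2+2+2+12
…and 30 more, for 42 total.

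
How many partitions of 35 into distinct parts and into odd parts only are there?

A partial list (first 12 by largest part):
35
31, 3, 1
29, 5, 1
27, 7, 1
27, 5, 3
25, 9, 1
25, 7, 3
23, 11, 1
23, 9, 3
23, 7, 5
21, 13, 1
21, 11, 3
…and 17 more, for 29 total.

29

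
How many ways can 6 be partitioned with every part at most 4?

9

Enumerating:
2+4
1+1+4
3+3
1+2+3
1+1+1+3
2+2+2
1+1+2+2
1+1+1+1+2
1+1+1+1+1+1
That's 9 in total.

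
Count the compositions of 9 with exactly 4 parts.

56

Equivalently, choose which 3 of the 8 gaps become plus signs: C(8,3) = 56.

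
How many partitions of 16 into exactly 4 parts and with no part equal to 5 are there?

24

Listing the qualifying partitions of 16:
1+1+1+13
1+1+2+12
1+1+3+11
1+2+2+11
1+1+4+10
1+2+3+10
2+2+2+10
1+2+4+9
1+3+3+9
2+2+3+9
1+1+6+8
1+3+4+8
2+2+4+8
2+3+3+8
1+1+7+7
1+2+6+7
1+4+4+7
2+3+4+7
3+3+3+7
1+3+6+6
2+2+6+6
2+4+4+6
3+3+4+6
4+4+4+4
Counting gives 24.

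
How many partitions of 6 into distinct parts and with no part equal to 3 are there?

They are:
6
5, 1
4, 2
Counting gives 3.

3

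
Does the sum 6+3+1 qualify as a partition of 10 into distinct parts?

Yes

The parts sum to 10, and the condition 'all summands are distinct' holds.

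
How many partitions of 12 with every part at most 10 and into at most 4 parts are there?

32

A partial list (first 12 by largest part):
10, 2
10, 1, 1
9, 3
9, 2, 1
9, 1, 1, 1
8, 4
8, 3, 1
8, 2, 2
8, 2, 1, 1
7, 5
7, 4, 1
7, 3, 2
…and 20 more, for 32 total.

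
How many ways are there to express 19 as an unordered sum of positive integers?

Counting exhaustively, 490 partitions satisfy the conditions.

490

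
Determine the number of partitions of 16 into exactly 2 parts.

8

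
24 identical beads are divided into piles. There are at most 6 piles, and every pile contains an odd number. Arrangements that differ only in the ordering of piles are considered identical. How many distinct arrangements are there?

A partial list (first 12 by largest part):
23,1
21,3
21,1,1,1
19,5
19,3,1,1
19,1,1,1,1,1
17,7
17,5,1,1
17,3,3,1
17,3,1,1,1,1
15,9
15,7,1,1
…and 43 more, for 55 total.

55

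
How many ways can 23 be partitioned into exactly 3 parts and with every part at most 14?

28

A partial list (first 12 by largest part):
14+8+1
14+7+2
14+6+3
14+5+4
13+9+1
13+8+2
13+7+3
13+6+4
13+5+5
12+10+1
12+9+2
12+8+3
…and 16 more, for 28 total.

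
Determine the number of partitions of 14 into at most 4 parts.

47

There are too many to list fully; the first 12 (by largest part) are:
14
13+1
12+2
12+1+1
11+3
11+2+1
11+1+1+1
10+4
10+3+1
10+2+2
10+2+1+1
9+5
…and 35 more, for 47 total.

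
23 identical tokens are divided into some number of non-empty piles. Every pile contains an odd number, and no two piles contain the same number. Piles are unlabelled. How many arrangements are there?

Enumerating:
23
19 + 3 + 1
17 + 5 + 1
15 + 7 + 1
15 + 5 + 3
13 + 9 + 1
13 + 7 + 3
11 + 9 + 3
11 + 7 + 5

9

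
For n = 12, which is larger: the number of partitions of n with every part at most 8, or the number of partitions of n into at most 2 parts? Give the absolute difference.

63

Partitions of 12 with every part at most 8: 70.
Partitions of 12 into at most 2 parts: 7.
|70 − 7| = 63.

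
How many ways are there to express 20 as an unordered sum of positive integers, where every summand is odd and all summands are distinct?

7

Enumerating:
1,19
3,17
5,15
7,13
9,11
1,3,5,11
1,3,7,9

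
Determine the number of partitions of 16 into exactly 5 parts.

A partial list (first 12 by largest part):
12+1+1+1+1
11+2+1+1+1
10+3+1+1+1
10+2+2+1+1
9+4+1+1+1
9+3+2+1+1
9+2+2+2+1
8+5+1+1+1
8+4+2+1+1
8+3+3+1+1
8+3+2+2+1
8+2+2+2+2
…and 25 more, for 37 total.

37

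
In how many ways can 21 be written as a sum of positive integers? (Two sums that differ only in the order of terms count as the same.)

There are 792 such partitions.

792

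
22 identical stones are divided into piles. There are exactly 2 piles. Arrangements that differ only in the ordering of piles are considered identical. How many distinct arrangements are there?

11

Listing the qualifying partitions of 22:
21, 1
20, 2
19, 3
18, 4
17, 5
16, 6
15, 7
14, 8
13, 9
12, 10
11, 11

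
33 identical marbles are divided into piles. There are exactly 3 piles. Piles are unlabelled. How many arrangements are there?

91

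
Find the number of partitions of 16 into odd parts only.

A partial list (first 12 by largest part):
15 + 1
13 + 3
13 + 1 + 1 + 1
11 + 5
11 + 3 + 1 + 1
11 + 1 + 1 + 1 + 1 + 1
9 + 7
9 + 5 + 1 + 1
9 + 3 + 3 + 1
9 + 3 + 1 + 1 + 1 + 1
9 + 1 + 1 + 1 + 1 + 1 + 1 + 1
7 + 7 + 1 + 1
…and 20 more, for 32 total.

32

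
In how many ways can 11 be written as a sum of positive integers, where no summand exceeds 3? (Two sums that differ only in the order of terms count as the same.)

16

Enumerating:
2 + 3 + 3 + 3
1 + 1 + 3 + 3 + 3
1 + 2 + 2 + 3 + 3
1 + 1 + 1 + 2 + 3 + 3
1 + 1 + 1 + 1 + 1 + 3 + 3
2 + 2 + 2 + 2 + 3
1 + 1 + 2 + 2 + 2 + 3
1 + 1 + 1 + 1 + 2 + 2 + 3
1 + 1 + 1 + 1 + 1 + 1 + 2 + 3
1 + 1 + 1 + 1 + 1 + 1 + 1 + 1 + 3
1 + 2 + 2 + 2 + 2 + 2
1 + 1 + 1 + 2 + 2 + 2 + 2
1 + 1 + 1 + 1 + 1 + 2 + 2 + 2
1 + 1 + 1 + 1 + 1 + 1 + 1 + 2 + 2
1 + 1 + 1 + 1 + 1 + 1 + 1 + 1 + 1 + 2
1 + 1 + 1 + 1 + 1 + 1 + 1 + 1 + 1 + 1 + 1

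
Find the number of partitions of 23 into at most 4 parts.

Counting exhaustively, 150 partitions satisfy the conditions.

150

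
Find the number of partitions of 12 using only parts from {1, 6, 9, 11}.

5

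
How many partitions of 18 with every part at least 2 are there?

88

There are 88 such partitions.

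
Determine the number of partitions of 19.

490

Enumerating by decreasing first part gives 490 partitions in all.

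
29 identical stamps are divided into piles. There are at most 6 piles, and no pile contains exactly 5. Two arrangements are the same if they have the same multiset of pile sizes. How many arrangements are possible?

A full systematic count gives 724.

724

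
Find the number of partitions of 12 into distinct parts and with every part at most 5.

They are:
5,4,3
5,4,2,1

2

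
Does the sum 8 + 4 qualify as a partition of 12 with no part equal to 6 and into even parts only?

The parts sum to 12, and the condition 'no summand equals 6' holds; the condition 'every summand is even' holds.

Yes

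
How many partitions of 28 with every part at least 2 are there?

Systematic enumeration (by largest part, then next-largest, …) yields 708.

708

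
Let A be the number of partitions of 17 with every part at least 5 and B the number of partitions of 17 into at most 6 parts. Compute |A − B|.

156

Partitions of 17 with every part at least 5: 7.
Partitions of 17 into at most 6 parts: 163.
|7 − 163| = 156.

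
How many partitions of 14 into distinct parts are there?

22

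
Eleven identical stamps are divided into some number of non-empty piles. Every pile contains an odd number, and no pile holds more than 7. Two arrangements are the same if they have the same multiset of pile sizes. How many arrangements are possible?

10

The partitions of 11 that satisfy the conditions:
7,3,1
7,1,1,1,1
5,5,1
5,3,3
5,3,1,1,1
5,1,1,1,1,1,1
3,3,3,1,1
3,3,1,1,1,1,1
3,1,1,1,1,1,1,1,1
1,1,1,1,1,1,1,1,1,1,1
That's 10 in total.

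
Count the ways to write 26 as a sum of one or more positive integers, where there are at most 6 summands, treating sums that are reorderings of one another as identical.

709

Direct enumeration gives 709 partitions.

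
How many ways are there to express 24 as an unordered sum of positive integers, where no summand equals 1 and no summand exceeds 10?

220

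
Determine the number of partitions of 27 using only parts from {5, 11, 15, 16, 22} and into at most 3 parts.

3

Enumerating:
22, 5
16, 11
11, 11, 5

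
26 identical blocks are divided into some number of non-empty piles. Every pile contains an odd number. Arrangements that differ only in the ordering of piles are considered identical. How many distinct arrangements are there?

Enumerating by decreasing first part gives 165 partitions in all.

165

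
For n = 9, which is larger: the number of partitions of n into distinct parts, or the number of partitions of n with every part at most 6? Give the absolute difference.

18

Partitions of 9 into distinct parts: 8.
Partitions of 9 with every part at most 6: 26.
|8 − 26| = 18.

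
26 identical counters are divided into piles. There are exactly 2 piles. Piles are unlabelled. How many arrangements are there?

13

Listing the qualifying partitions of 26:
25,1
24,2
23,3
22,4
21,5
20,6
19,7
18,8
17,9
16,10
15,11
14,12
13,13
That's 13 in total.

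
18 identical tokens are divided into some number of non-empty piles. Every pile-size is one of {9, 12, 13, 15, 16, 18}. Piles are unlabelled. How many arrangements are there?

Listing the qualifying partitions of 18:
18
9+9
Counting gives 2.

2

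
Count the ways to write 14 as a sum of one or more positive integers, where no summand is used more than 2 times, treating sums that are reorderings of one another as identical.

There are too many to list fully; the first 12 (by largest part) are:
14
13, 1
12, 2
12, 1, 1
11, 3
11, 2, 1
10, 4
10, 3, 1
10, 2, 2
10, 2, 1, 1
9, 5
9, 4, 1
…and 45 more, for 57 total.

57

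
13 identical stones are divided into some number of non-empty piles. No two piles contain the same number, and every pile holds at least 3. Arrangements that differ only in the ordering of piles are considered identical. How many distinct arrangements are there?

Enumerating:
13
3 + 10
4 + 9
5 + 8
6 + 7
3 + 4 + 6

6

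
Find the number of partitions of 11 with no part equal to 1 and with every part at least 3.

The partitions of 11 that satisfy the conditions:
11
8,3
7,4
6,5
5,3,3
4,4,3
That's 6 in total.

6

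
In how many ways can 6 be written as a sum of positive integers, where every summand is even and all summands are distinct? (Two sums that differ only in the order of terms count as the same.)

Listing the qualifying partitions of 6:
6
4,2
That's 2 in total.

2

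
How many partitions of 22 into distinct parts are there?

89

Enumerating by decreasing first part gives 89 partitions in all.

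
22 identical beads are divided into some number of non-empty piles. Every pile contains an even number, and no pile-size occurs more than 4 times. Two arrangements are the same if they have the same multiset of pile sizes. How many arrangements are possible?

44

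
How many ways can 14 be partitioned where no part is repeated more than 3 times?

82

Systematic enumeration (by largest part, then next-largest, …) yields 82.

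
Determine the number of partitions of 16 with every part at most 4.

There are too many to list fully; the first 12 (by largest part) are:
4,4,4,4
1,3,4,4,4
2,2,4,4,4
1,1,2,4,4,4
1,1,1,1,4,4,4
2,3,3,4,4
1,1,3,3,4,4
1,2,2,3,4,4
1,1,1,2,3,4,4
1,1,1,1,1,3,4,4
2,2,2,2,4,4
1,1,2,2,2,4,4
…and 52 more, for 64 total.

64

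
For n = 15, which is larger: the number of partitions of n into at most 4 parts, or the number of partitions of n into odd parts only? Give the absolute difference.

27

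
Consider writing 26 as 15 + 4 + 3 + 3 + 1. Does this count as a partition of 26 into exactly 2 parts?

No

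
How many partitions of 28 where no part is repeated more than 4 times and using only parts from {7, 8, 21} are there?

2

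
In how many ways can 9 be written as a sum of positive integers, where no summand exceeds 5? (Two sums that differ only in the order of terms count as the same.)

Listing the qualifying partitions of 9:
5,4
5,3,1
5,2,2
5,2,1,1
5,1,1,1,1
4,4,1
4,3,2
4,3,1,1
4,2,2,1
4,2,1,1,1
4,1,1,1,1,1
3,3,3
3,3,2,1
3,3,1,1,1
3,2,2,2
3,2,2,1,1
3,2,1,1,1,1
3,1,1,1,1,1,1
2,2,2,2,1
2,2,2,1,1,1
2,2,1,1,1,1,1
2,1,1,1,1,1,1,1
1,1,1,1,1,1,1,1,1
That's 23 in total.

23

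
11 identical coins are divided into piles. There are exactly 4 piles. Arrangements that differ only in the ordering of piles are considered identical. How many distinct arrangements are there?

11

Listing the qualifying partitions of 11:
1+1+1+8
1+1+2+7
1+1+3+6
1+2+2+6
1+1+4+5
1+2+3+5
2+2+2+5
1+2+4+4
1+3+3+4
2+2+3+4
2+3+3+3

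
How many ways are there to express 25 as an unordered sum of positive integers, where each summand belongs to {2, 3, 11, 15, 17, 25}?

Listing the qualifying partitions of 25:
25
2, 3, 3, 17
2, 2, 2, 2, 17
2, 2, 3, 3, 15
2, 2, 2, 2, 2, 15
3, 11, 11
2, 3, 3, 3, 3, 11
2, 2, 2, 2, 3, 3, 11
2, 2, 2, 2, 2, 2, 2, 11
2, 2, 3, 3, 3, 3, 3, 3, 3
2, 2, 2, 2, 2, 3, 3, 3, 3, 3
2, 2, 2, 2, 2, 2, 2, 2, 3, 3, 3
2, 2, 2, 2, 2, 2, 2, 2, 2, 2, 2, 3

13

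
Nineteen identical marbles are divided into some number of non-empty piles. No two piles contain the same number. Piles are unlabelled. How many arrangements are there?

A partial list (first 12 by largest part):
19
18+1
17+2
16+3
16+2+1
15+4
15+3+1
14+5
14+4+1
14+3+2
13+6
13+5+1
…and 42 more, for 54 total.

54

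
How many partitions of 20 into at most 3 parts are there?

A partial list (first 12 by largest part):
20
19, 1
18, 2
18, 1, 1
17, 3
17, 2, 1
16, 4
16, 3, 1
16, 2, 2
15, 5
15, 4, 1
15, 3, 2
…and 32 more, for 44 total.

44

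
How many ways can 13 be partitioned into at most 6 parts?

71

Enumerating by decreasing first part gives 71 partitions in all.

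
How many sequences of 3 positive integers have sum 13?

Equivalently, choose which 2 of the 12 gaps become plus signs: C(12,2) = 66.

66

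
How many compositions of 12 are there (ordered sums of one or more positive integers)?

2048

There are 11 gaps and each independently is a cut or not, giving 2^11 = 2048.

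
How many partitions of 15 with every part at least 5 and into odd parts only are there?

Enumerating:
15
5, 5, 5
That's 2 in total.

2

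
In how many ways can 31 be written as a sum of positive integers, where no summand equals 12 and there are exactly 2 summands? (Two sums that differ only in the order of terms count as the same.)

14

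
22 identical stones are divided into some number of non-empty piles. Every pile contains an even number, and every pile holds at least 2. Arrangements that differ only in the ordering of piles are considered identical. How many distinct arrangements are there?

A partial list (first 12 by largest part):
22
20, 2
18, 4
18, 2, 2
16, 6
16, 4, 2
16, 2, 2, 2
14, 8
14, 6, 2
14, 4, 4
14, 4, 2, 2
14, 2, 2, 2, 2
…and 44 more, for 56 total.

56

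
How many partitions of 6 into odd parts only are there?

4

They are:
5+1
3+3
3+1+1+1
1+1+1+1+1+1
Counting gives 4.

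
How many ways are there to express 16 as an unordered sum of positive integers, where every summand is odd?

A partial list (first 12 by largest part):
1,15
3,13
1,1,1,13
5,11
1,1,3,11
1,1,1,1,1,11
7,9
1,1,5,9
1,3,3,9
1,1,1,1,3,9
1,1,1,1,1,1,1,9
1,1,7,7
…and 20 more, for 32 total.

32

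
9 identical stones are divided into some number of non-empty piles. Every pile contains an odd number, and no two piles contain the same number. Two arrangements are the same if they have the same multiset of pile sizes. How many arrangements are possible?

2

Enumerating:
9
5+3+1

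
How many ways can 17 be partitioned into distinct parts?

A partial list (first 12 by largest part):
17
16 + 1
15 + 2
14 + 3
14 + 2 + 1
13 + 4
13 + 3 + 1
12 + 5
12 + 4 + 1
12 + 3 + 2
11 + 6
11 + 5 + 1
…and 26 more, for 38 total.

38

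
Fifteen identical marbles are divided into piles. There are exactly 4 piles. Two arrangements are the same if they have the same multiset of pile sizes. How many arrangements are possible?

There are too many to list fully; the first 12 (by largest part) are:
12 + 1 + 1 + 1
11 + 2 + 1 + 1
10 + 3 + 1 + 1
10 + 2 + 2 + 1
9 + 4 + 1 + 1
9 + 3 + 2 + 1
9 + 2 + 2 + 2
8 + 5 + 1 + 1
8 + 4 + 2 + 1
8 + 3 + 3 + 1
8 + 3 + 2 + 2
7 + 6 + 1 + 1
…and 15 more, for 27 total.

27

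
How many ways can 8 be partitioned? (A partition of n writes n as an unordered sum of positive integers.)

They are:
8
7+1
6+2
6+1+1
5+3
5+2+1
5+1+1+1
4+4
4+3+1
4+2+2
4+2+1+1
4+1+1+1+1
3+3+2
3+3+1+1
3+2+2+1
3+2+1+1+1
3+1+1+1+1+1
2+2+2+2
2+2+2+1+1
2+2+1+1+1+1
2+1+1+1+1+1+1
1+1+1+1+1+1+1+1

22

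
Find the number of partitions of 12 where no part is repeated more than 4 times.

A partial list (first 12 by largest part):
12
11,1
10,2
10,1,1
9,3
9,2,1
9,1,1,1
8,4
8,3,1
8,2,2
8,2,1,1
8,1,1,1,1
…and 48 more, for 60 total.

60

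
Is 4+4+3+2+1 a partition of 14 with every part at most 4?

The parts sum to 14, and the condition 'no summand exceeds 4' holds.

Yes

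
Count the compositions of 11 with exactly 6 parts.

By stars and bars with positive parts, the count is C(10,5) = 252.

252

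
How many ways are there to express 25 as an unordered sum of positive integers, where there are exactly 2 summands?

The partitions of 25 that satisfy the conditions:
1, 24
2, 23
3, 22
4, 21
5, 20
6, 19
7, 18
8, 17
9, 16
10, 15
11, 14
12, 13
That's 12 in total.

12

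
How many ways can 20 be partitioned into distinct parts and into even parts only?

10

They are:
20
18, 2
16, 4
14, 6
14, 4, 2
12, 8
12, 6, 2
10, 8, 2
10, 6, 4
8, 6, 4, 2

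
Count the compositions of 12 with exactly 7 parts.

462

Equivalently, choose which 6 of the 11 gaps become plus signs: C(11,6) = 462.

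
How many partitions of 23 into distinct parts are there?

104

There are 104 such partitions.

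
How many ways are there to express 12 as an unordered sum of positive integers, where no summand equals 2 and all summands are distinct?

9

Listing the qualifying partitions of 12:
12
11, 1
9, 3
8, 4
8, 3, 1
7, 5
7, 4, 1
6, 5, 1
5, 4, 3
Counting gives 9.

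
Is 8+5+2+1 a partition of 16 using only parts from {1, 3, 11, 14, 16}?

The parts sum to 16, and the condition 'each summand belongs to {1, 3, 11, 14, 16}' is violated.

No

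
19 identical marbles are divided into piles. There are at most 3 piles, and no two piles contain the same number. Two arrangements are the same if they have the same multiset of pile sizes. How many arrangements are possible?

There are too many to list fully; the first 12 (by largest part) are:
19
18,1
17,2
16,3
16,2,1
15,4
15,3,1
14,5
14,4,1
14,3,2
13,6
13,5,1
…and 19 more, for 31 total.

31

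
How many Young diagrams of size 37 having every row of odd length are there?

Direct enumeration gives 760 partitions.

760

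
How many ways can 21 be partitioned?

Enumerating by decreasing first part gives 792 partitions in all.

792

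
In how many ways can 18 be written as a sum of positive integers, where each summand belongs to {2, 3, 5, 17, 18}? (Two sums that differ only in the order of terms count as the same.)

Listing the qualifying partitions of 18:
18
5, 5, 5, 3
5, 5, 3, 3, 2
5, 5, 2, 2, 2, 2
5, 3, 3, 3, 2, 2
5, 3, 2, 2, 2, 2, 2
3, 3, 3, 3, 3, 3
3, 3, 3, 3, 2, 2, 2
3, 3, 2, 2, 2, 2, 2, 2
2, 2, 2, 2, 2, 2, 2, 2, 2
That's 10 in total.

10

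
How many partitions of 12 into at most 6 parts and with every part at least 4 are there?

Enumerating:
12
8, 4
7, 5
6, 6
4, 4, 4

5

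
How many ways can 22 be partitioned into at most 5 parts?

255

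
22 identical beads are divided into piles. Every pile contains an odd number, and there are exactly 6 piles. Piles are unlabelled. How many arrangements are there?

They are:
1, 1, 1, 1, 1, 17
1, 1, 1, 1, 3, 15
1, 1, 1, 1, 5, 13
1, 1, 1, 3, 3, 13
1, 1, 1, 1, 7, 11
1, 1, 1, 3, 5, 11
1, 1, 3, 3, 3, 11
1, 1, 1, 1, 9, 9
1, 1, 1, 3, 7, 9
1, 1, 1, 5, 5, 9
1, 1, 3, 3, 5, 9
1, 3, 3, 3, 3, 9
1, 1, 1, 5, 7, 7
1, 1, 3, 3, 7, 7
1, 1, 3, 5, 5, 7
1, 3, 3, 3, 5, 7
3, 3, 3, 3, 3, 7
1, 1, 5, 5, 5, 5
1, 3, 3, 5, 5, 5
3, 3, 3, 3, 5, 5
That's 20 in total.

20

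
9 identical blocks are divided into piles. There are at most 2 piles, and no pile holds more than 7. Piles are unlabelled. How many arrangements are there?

3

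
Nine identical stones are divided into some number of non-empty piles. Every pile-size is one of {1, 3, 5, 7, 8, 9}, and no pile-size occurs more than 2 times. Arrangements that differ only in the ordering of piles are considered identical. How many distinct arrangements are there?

They are:
9
1, 8
1, 1, 7
1, 3, 5

4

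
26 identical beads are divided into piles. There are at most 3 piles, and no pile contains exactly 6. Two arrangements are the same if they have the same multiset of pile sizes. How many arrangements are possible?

59

There are too many to list fully; the first 12 (by largest part) are:
26
25+1
24+2
24+1+1
23+3
23+2+1
22+4
22+3+1
22+2+2
21+5
21+4+1
21+3+2
…and 47 more, for 59 total.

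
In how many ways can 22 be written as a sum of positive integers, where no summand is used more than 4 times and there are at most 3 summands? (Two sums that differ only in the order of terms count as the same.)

There are too many to list fully; the first 12 (by largest part) are:
22
1,21
2,20
1,1,20
3,19
1,2,19
4,18
1,3,18
2,2,18
5,17
1,4,17
2,3,17
…and 40 more, for 52 total.

52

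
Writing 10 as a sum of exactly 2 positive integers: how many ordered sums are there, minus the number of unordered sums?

Ordered (compositions into 2 parts): C(9,1) = 9.
Unordered (partitions into 2 parts): 5.
Difference: 9 − 5 = 4.

4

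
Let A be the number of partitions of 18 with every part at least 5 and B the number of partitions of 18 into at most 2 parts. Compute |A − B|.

1

Partitions of 18 with every part at least 5: 9.
Partitions of 18 into at most 2 parts: 10.
|9 − 10| = 1.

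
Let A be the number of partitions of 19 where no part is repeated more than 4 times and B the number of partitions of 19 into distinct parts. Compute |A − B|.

Partitions of 19 where no part is repeated more than 4 times: 325.
Partitions of 19 into distinct parts: 54.
|325 − 54| = 271.

271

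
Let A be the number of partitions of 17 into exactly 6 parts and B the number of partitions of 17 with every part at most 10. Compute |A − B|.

223

Partitions of 17 into exactly 6 parts: 44.
Partitions of 17 with every part at most 10: 267.
|44 − 267| = 223.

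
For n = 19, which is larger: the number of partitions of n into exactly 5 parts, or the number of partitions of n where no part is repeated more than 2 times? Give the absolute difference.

Partitions of 19 into exactly 5 parts: 70.
Partitions of 19 where no part is repeated more than 2 times: 163.
|70 − 163| = 93.

93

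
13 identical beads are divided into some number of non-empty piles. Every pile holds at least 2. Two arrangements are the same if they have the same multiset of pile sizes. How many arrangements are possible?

24

Listing the qualifying partitions of 13:
13
11 + 2
10 + 3
9 + 4
9 + 2 + 2
8 + 5
8 + 3 + 2
7 + 6
7 + 4 + 2
7 + 3 + 3
7 + 2 + 2 + 2
6 + 5 + 2
6 + 4 + 3
6 + 3 + 2 + 2
5 + 5 + 3
5 + 4 + 4
5 + 4 + 2 + 2
5 + 3 + 3 + 2
5 + 2 + 2 + 2 + 2
4 + 4 + 3 + 2
4 + 3 + 3 + 3
4 + 3 + 2 + 2 + 2
3 + 3 + 3 + 2 + 2
3 + 2 + 2 + 2 + 2 + 2
That's 24 in total.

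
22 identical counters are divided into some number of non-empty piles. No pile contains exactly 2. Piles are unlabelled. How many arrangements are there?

Enumerating by decreasing first part gives 375 partitions in all.

375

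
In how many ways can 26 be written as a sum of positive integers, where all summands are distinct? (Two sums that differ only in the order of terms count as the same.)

Enumerating by decreasing first part gives 165 partitions in all.

165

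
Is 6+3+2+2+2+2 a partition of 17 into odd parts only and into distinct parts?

No

The parts sum to 17, and the condition 'every summand is odd' is violated.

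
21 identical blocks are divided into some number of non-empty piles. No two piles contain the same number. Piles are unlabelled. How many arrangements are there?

Systematic enumeration (by largest part, then next-largest, …) yields 76.

76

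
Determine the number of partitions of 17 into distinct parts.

A partial list (first 12 by largest part):
17
16,1
15,2
14,3
14,2,1
13,4
13,3,1
12,5
12,4,1
12,3,2
11,6
11,5,1
…and 26 more, for 38 total.

38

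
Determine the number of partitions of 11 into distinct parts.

12

Enumerating:
11
10,1
9,2
8,3
8,2,1
7,4
7,3,1
6,5
6,4,1
6,3,2
5,4,2
5,3,2,1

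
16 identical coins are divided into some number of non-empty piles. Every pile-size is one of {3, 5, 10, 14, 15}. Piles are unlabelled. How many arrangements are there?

Listing the qualifying partitions of 16:
10+3+3
5+5+3+3

2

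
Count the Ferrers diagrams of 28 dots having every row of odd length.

Direct enumeration gives 222 partitions.

222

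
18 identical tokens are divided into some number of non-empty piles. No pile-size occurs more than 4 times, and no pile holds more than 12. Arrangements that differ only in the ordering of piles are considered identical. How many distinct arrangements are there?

244

Counting exhaustively, 244 partitions satisfy the conditions.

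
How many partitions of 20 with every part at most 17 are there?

Systematic enumeration (by largest part, then next-largest, …) yields 623.

623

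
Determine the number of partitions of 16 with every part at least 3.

They are:
16
13,3
12,4
11,5
10,6
10,3,3
9,7
9,4,3
8,8
8,5,3
8,4,4
7,6,3
7,5,4
7,3,3,3
6,6,4
6,5,5
6,4,3,3
5,5,3,3
5,4,4,3
4,4,4,4
4,3,3,3,3

21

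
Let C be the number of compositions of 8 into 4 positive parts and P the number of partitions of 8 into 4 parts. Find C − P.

30

Ordered (compositions into 4 parts): C(7,3) = 35.
Partitions of 8 into exactly 4 parts: 5.
Difference: 35 − 5 = 30.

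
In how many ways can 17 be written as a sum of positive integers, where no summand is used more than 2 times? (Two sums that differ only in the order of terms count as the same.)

108

There are 108 such partitions.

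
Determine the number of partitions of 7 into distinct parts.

5

The partitions of 7 that satisfy the conditions:
7
6, 1
5, 2
4, 3
4, 2, 1
That's 5 in total.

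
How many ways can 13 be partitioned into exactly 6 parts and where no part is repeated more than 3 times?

8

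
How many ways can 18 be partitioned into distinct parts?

A partial list (first 12 by largest part):
18
17,1
16,2
15,3
15,2,1
14,4
14,3,1
13,5
13,4,1
13,3,2
12,6
12,5,1
…and 34 more, for 46 total.

46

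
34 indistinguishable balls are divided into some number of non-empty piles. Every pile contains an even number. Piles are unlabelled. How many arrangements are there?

There are 297 such partitions.

297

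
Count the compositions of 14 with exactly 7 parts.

1716

A composition of 14 into 7 positive parts is chosen by placing 6 dividers among the 13 gaps between 14 units: C(13,6) = 1716.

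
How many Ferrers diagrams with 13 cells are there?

101

Systematic enumeration (by largest part, then next-largest, …) yields 101.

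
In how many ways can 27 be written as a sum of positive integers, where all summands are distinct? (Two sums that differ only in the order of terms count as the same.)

192

Systematic enumeration (by largest part, then next-largest, …) yields 192.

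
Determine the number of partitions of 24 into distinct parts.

Enumerating by decreasing first part gives 122 partitions in all.

122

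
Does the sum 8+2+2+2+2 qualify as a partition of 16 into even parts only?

The parts sum to 16, and the condition 'every summand is even' holds.

Yes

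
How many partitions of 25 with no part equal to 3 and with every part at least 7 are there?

11

Enumerating:
25
18 + 7
17 + 8
16 + 9
15 + 10
14 + 11
13 + 12
11 + 7 + 7
10 + 8 + 7
9 + 9 + 7
9 + 8 + 8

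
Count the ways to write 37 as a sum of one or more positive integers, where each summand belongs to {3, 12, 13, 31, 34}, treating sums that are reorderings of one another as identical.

5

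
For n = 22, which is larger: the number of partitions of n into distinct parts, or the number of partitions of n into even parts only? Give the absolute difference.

33

Partitions of 22 into distinct parts: 89.
Partitions of 22 into even parts only: 56.
|89 − 56| = 33.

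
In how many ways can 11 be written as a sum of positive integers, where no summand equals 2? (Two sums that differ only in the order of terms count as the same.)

There are too many to list fully; the first 12 (by largest part) are:
11
10 + 1
9 + 1 + 1
8 + 3
8 + 1 + 1 + 1
7 + 4
7 + 3 + 1
7 + 1 + 1 + 1 + 1
6 + 5
6 + 4 + 1
6 + 3 + 1 + 1
6 + 1 + 1 + 1 + 1 + 1
…and 14 more, for 26 total.

26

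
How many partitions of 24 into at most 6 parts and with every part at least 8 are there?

Enumerating:
24
16+8
15+9
14+10
13+11
12+12
8+8+8

7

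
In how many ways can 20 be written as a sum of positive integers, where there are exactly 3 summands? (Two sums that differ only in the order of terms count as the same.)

There are too many to list fully; the first 12 (by largest part) are:
18,1,1
17,2,1
16,3,1
16,2,2
15,4,1
15,3,2
14,5,1
14,4,2
14,3,3
13,6,1
13,5,2
13,4,3
…and 21 more, for 33 total.

33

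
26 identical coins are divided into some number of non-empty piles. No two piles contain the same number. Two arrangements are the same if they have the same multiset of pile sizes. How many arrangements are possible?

There are 165 such partitions.

165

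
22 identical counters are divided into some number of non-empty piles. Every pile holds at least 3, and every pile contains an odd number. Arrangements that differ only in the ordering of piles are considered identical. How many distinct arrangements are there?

13

Listing the qualifying partitions of 22:
3+19
5+17
7+15
9+13
3+3+3+13
11+11
3+3+5+11
3+3+7+9
3+5+5+9
3+5+7+7
5+5+5+7
3+3+3+3+3+7
3+3+3+3+5+5
That's 13 in total.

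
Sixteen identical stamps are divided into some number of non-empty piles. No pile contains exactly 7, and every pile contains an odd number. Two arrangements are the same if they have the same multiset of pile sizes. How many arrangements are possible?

Enumerating:
15,1
13,3
13,1,1,1
11,5
11,3,1,1
11,1,1,1,1,1
9,5,1,1
9,3,3,1
9,3,1,1,1,1
9,1,1,1,1,1,1,1
5,5,5,1
5,5,3,3
5,5,3,1,1,1
5,5,1,1,1,1,1,1
5,3,3,3,1,1
5,3,3,1,1,1,1,1
5,3,1,1,1,1,1,1,1,1
5,1,1,1,1,1,1,1,1,1,1,1
3,3,3,3,3,1
3,3,3,3,1,1,1,1
3,3,3,1,1,1,1,1,1,1
3,3,1,1,1,1,1,1,1,1,1,1
3,1,1,1,1,1,1,1,1,1,1,1,1,1
1,1,1,1,1,1,1,1,1,1,1,1,1,1,1,1
Counting gives 24.

24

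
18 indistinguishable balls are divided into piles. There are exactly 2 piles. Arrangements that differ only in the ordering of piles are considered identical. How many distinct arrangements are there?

9

They are:
17 + 1
16 + 2
15 + 3
14 + 4
13 + 5
12 + 6
11 + 7
10 + 8
9 + 9
Counting gives 9.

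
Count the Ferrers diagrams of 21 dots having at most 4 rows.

120

Systematic enumeration (by largest part, then next-largest, …) yields 120.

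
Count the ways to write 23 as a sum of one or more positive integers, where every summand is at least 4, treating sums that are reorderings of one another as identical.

There are too many to list fully; the first 12 (by largest part) are:
23
4+19
5+18
6+17
7+16
8+15
4+4+15
9+14
4+5+14
10+13
4+6+13
5+5+13
…and 27 more, for 39 total.

39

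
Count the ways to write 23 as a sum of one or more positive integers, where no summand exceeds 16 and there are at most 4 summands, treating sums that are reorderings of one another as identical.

Enumerating by decreasing first part gives 127 partitions in all.

127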